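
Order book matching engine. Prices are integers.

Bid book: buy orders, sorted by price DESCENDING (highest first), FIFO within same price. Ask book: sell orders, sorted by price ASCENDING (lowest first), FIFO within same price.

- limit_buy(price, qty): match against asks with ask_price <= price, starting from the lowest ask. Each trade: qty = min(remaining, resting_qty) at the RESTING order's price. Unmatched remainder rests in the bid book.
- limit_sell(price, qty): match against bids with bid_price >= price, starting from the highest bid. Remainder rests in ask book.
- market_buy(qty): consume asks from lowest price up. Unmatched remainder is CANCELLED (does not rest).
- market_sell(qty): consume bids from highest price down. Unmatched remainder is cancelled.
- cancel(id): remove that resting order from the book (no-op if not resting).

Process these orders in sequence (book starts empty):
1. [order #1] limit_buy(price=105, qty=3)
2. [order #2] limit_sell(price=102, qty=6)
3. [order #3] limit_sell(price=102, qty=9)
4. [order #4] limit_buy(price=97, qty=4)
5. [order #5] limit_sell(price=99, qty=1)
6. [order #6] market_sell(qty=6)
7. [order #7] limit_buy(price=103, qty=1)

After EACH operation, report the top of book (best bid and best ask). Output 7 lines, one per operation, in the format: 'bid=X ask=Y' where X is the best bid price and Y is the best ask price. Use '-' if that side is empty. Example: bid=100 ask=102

After op 1 [order #1] limit_buy(price=105, qty=3): fills=none; bids=[#1:3@105] asks=[-]
After op 2 [order #2] limit_sell(price=102, qty=6): fills=#1x#2:3@105; bids=[-] asks=[#2:3@102]
After op 3 [order #3] limit_sell(price=102, qty=9): fills=none; bids=[-] asks=[#2:3@102 #3:9@102]
After op 4 [order #4] limit_buy(price=97, qty=4): fills=none; bids=[#4:4@97] asks=[#2:3@102 #3:9@102]
After op 5 [order #5] limit_sell(price=99, qty=1): fills=none; bids=[#4:4@97] asks=[#5:1@99 #2:3@102 #3:9@102]
After op 6 [order #6] market_sell(qty=6): fills=#4x#6:4@97; bids=[-] asks=[#5:1@99 #2:3@102 #3:9@102]
After op 7 [order #7] limit_buy(price=103, qty=1): fills=#7x#5:1@99; bids=[-] asks=[#2:3@102 #3:9@102]

Answer: bid=105 ask=-
bid=- ask=102
bid=- ask=102
bid=97 ask=102
bid=97 ask=99
bid=- ask=99
bid=- ask=102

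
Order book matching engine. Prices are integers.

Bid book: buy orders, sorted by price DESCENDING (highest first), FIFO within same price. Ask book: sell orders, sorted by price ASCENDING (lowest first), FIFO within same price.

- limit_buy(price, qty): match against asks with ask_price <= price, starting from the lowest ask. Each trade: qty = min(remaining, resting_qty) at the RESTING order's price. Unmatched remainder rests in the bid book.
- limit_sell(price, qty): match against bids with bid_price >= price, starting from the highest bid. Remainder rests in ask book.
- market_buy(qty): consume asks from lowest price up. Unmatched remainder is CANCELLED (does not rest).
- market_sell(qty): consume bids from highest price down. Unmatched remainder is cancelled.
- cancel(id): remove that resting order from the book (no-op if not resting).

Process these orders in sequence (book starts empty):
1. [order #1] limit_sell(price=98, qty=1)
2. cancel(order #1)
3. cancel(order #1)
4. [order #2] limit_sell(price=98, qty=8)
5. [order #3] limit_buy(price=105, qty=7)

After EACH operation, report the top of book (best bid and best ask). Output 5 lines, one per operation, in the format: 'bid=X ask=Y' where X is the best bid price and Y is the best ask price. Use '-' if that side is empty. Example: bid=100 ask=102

Answer: bid=- ask=98
bid=- ask=-
bid=- ask=-
bid=- ask=98
bid=- ask=98

Derivation:
After op 1 [order #1] limit_sell(price=98, qty=1): fills=none; bids=[-] asks=[#1:1@98]
After op 2 cancel(order #1): fills=none; bids=[-] asks=[-]
After op 3 cancel(order #1): fills=none; bids=[-] asks=[-]
After op 4 [order #2] limit_sell(price=98, qty=8): fills=none; bids=[-] asks=[#2:8@98]
After op 5 [order #3] limit_buy(price=105, qty=7): fills=#3x#2:7@98; bids=[-] asks=[#2:1@98]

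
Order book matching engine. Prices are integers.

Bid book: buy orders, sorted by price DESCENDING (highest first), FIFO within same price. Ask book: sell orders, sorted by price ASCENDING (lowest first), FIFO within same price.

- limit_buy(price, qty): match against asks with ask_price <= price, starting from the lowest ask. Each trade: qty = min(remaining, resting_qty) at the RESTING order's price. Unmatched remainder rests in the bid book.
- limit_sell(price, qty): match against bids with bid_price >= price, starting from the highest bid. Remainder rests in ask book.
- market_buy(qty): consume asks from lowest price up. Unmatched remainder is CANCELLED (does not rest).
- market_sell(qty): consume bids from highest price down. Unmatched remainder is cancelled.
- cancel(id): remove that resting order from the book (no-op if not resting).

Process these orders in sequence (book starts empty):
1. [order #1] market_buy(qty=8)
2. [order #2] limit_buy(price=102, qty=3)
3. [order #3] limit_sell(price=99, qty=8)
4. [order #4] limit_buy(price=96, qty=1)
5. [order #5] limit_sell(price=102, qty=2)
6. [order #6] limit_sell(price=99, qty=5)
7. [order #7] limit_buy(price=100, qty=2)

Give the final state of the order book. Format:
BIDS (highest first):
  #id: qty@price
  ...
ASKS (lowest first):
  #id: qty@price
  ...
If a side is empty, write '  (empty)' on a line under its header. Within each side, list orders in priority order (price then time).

After op 1 [order #1] market_buy(qty=8): fills=none; bids=[-] asks=[-]
After op 2 [order #2] limit_buy(price=102, qty=3): fills=none; bids=[#2:3@102] asks=[-]
After op 3 [order #3] limit_sell(price=99, qty=8): fills=#2x#3:3@102; bids=[-] asks=[#3:5@99]
After op 4 [order #4] limit_buy(price=96, qty=1): fills=none; bids=[#4:1@96] asks=[#3:5@99]
After op 5 [order #5] limit_sell(price=102, qty=2): fills=none; bids=[#4:1@96] asks=[#3:5@99 #5:2@102]
After op 6 [order #6] limit_sell(price=99, qty=5): fills=none; bids=[#4:1@96] asks=[#3:5@99 #6:5@99 #5:2@102]
After op 7 [order #7] limit_buy(price=100, qty=2): fills=#7x#3:2@99; bids=[#4:1@96] asks=[#3:3@99 #6:5@99 #5:2@102]

Answer: BIDS (highest first):
  #4: 1@96
ASKS (lowest first):
  #3: 3@99
  #6: 5@99
  #5: 2@102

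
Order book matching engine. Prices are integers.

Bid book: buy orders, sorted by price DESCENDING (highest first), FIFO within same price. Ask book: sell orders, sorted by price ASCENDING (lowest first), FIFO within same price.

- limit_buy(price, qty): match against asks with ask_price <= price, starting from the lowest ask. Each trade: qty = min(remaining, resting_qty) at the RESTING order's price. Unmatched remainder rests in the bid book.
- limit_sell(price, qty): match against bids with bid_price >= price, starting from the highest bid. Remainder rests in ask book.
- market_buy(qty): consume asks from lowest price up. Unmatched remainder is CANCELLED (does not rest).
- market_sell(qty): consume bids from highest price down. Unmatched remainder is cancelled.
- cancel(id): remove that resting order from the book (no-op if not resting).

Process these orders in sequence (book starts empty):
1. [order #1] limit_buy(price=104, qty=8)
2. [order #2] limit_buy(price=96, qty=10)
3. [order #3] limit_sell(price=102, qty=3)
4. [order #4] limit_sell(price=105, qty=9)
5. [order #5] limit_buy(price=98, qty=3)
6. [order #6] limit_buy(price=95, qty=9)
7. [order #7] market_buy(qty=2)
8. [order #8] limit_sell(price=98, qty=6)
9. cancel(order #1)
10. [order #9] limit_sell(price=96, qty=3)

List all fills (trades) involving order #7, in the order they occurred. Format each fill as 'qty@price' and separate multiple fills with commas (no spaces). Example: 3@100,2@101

Answer: 2@105

Derivation:
After op 1 [order #1] limit_buy(price=104, qty=8): fills=none; bids=[#1:8@104] asks=[-]
After op 2 [order #2] limit_buy(price=96, qty=10): fills=none; bids=[#1:8@104 #2:10@96] asks=[-]
After op 3 [order #3] limit_sell(price=102, qty=3): fills=#1x#3:3@104; bids=[#1:5@104 #2:10@96] asks=[-]
After op 4 [order #4] limit_sell(price=105, qty=9): fills=none; bids=[#1:5@104 #2:10@96] asks=[#4:9@105]
After op 5 [order #5] limit_buy(price=98, qty=3): fills=none; bids=[#1:5@104 #5:3@98 #2:10@96] asks=[#4:9@105]
After op 6 [order #6] limit_buy(price=95, qty=9): fills=none; bids=[#1:5@104 #5:3@98 #2:10@96 #6:9@95] asks=[#4:9@105]
After op 7 [order #7] market_buy(qty=2): fills=#7x#4:2@105; bids=[#1:5@104 #5:3@98 #2:10@96 #6:9@95] asks=[#4:7@105]
After op 8 [order #8] limit_sell(price=98, qty=6): fills=#1x#8:5@104 #5x#8:1@98; bids=[#5:2@98 #2:10@96 #6:9@95] asks=[#4:7@105]
After op 9 cancel(order #1): fills=none; bids=[#5:2@98 #2:10@96 #6:9@95] asks=[#4:7@105]
After op 10 [order #9] limit_sell(price=96, qty=3): fills=#5x#9:2@98 #2x#9:1@96; bids=[#2:9@96 #6:9@95] asks=[#4:7@105]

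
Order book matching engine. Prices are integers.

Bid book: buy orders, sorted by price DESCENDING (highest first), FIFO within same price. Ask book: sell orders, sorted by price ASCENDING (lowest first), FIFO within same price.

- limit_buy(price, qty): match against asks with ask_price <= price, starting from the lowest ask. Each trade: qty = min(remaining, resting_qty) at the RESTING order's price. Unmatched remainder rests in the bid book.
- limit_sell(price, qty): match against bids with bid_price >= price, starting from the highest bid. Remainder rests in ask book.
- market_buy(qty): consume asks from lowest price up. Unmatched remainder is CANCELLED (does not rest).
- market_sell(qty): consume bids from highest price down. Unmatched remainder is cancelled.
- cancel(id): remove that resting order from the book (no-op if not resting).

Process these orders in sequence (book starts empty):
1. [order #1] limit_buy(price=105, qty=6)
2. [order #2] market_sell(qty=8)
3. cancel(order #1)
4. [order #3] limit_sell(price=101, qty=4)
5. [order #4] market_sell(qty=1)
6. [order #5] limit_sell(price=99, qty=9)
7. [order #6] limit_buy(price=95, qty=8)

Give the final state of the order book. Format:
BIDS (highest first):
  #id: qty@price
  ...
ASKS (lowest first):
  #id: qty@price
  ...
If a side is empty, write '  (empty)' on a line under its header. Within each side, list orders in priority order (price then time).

After op 1 [order #1] limit_buy(price=105, qty=6): fills=none; bids=[#1:6@105] asks=[-]
After op 2 [order #2] market_sell(qty=8): fills=#1x#2:6@105; bids=[-] asks=[-]
After op 3 cancel(order #1): fills=none; bids=[-] asks=[-]
After op 4 [order #3] limit_sell(price=101, qty=4): fills=none; bids=[-] asks=[#3:4@101]
After op 5 [order #4] market_sell(qty=1): fills=none; bids=[-] asks=[#3:4@101]
After op 6 [order #5] limit_sell(price=99, qty=9): fills=none; bids=[-] asks=[#5:9@99 #3:4@101]
After op 7 [order #6] limit_buy(price=95, qty=8): fills=none; bids=[#6:8@95] asks=[#5:9@99 #3:4@101]

Answer: BIDS (highest first):
  #6: 8@95
ASKS (lowest first):
  #5: 9@99
  #3: 4@101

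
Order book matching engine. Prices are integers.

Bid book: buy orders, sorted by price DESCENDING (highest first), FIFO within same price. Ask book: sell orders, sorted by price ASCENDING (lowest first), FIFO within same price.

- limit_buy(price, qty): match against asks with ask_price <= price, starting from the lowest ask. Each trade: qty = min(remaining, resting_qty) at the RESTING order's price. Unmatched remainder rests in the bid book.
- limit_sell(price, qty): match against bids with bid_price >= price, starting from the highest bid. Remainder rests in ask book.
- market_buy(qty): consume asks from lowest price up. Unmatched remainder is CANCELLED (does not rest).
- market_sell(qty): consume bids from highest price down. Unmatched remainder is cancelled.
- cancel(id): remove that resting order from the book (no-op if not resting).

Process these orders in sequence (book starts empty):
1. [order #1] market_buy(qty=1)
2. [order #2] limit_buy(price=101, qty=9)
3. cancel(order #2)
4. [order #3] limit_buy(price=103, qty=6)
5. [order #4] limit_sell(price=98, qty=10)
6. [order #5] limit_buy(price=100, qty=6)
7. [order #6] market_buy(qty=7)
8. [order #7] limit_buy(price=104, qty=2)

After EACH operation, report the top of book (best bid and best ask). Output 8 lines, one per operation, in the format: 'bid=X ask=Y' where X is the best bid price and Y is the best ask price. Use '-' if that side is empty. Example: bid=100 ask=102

After op 1 [order #1] market_buy(qty=1): fills=none; bids=[-] asks=[-]
After op 2 [order #2] limit_buy(price=101, qty=9): fills=none; bids=[#2:9@101] asks=[-]
After op 3 cancel(order #2): fills=none; bids=[-] asks=[-]
After op 4 [order #3] limit_buy(price=103, qty=6): fills=none; bids=[#3:6@103] asks=[-]
After op 5 [order #4] limit_sell(price=98, qty=10): fills=#3x#4:6@103; bids=[-] asks=[#4:4@98]
After op 6 [order #5] limit_buy(price=100, qty=6): fills=#5x#4:4@98; bids=[#5:2@100] asks=[-]
After op 7 [order #6] market_buy(qty=7): fills=none; bids=[#5:2@100] asks=[-]
After op 8 [order #7] limit_buy(price=104, qty=2): fills=none; bids=[#7:2@104 #5:2@100] asks=[-]

Answer: bid=- ask=-
bid=101 ask=-
bid=- ask=-
bid=103 ask=-
bid=- ask=98
bid=100 ask=-
bid=100 ask=-
bid=104 ask=-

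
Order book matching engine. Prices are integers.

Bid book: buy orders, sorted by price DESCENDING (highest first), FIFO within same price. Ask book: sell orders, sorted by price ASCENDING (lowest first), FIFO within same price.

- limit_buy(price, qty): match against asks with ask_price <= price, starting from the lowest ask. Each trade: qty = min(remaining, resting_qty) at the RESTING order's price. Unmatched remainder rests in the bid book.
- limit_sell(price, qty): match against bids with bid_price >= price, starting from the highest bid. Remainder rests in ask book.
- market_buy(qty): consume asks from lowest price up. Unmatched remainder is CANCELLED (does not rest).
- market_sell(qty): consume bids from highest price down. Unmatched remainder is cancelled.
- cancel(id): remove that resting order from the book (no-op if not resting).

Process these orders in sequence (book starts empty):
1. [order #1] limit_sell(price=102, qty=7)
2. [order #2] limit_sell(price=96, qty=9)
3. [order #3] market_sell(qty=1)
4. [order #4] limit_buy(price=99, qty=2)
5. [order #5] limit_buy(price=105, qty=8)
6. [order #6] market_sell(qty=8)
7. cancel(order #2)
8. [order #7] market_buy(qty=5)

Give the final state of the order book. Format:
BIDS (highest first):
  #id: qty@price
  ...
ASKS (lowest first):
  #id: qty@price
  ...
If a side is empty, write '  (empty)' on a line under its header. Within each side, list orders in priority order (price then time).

Answer: BIDS (highest first):
  (empty)
ASKS (lowest first):
  #1: 1@102

Derivation:
After op 1 [order #1] limit_sell(price=102, qty=7): fills=none; bids=[-] asks=[#1:7@102]
After op 2 [order #2] limit_sell(price=96, qty=9): fills=none; bids=[-] asks=[#2:9@96 #1:7@102]
After op 3 [order #3] market_sell(qty=1): fills=none; bids=[-] asks=[#2:9@96 #1:7@102]
After op 4 [order #4] limit_buy(price=99, qty=2): fills=#4x#2:2@96; bids=[-] asks=[#2:7@96 #1:7@102]
After op 5 [order #5] limit_buy(price=105, qty=8): fills=#5x#2:7@96 #5x#1:1@102; bids=[-] asks=[#1:6@102]
After op 6 [order #6] market_sell(qty=8): fills=none; bids=[-] asks=[#1:6@102]
After op 7 cancel(order #2): fills=none; bids=[-] asks=[#1:6@102]
After op 8 [order #7] market_buy(qty=5): fills=#7x#1:5@102; bids=[-] asks=[#1:1@102]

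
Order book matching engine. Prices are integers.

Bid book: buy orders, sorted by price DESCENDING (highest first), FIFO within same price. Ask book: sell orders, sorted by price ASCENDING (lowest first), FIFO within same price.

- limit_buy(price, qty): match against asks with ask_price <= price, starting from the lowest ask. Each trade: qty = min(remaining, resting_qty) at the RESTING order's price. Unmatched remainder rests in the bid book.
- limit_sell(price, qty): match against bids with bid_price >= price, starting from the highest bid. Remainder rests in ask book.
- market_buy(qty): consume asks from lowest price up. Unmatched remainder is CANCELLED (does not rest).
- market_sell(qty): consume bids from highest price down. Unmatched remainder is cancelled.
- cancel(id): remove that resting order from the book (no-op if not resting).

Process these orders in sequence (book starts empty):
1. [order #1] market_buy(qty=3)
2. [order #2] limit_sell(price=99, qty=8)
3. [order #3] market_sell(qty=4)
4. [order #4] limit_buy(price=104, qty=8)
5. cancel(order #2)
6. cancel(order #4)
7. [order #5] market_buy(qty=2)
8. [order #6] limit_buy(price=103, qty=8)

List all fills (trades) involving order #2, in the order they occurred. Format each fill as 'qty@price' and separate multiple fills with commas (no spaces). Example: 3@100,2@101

After op 1 [order #1] market_buy(qty=3): fills=none; bids=[-] asks=[-]
After op 2 [order #2] limit_sell(price=99, qty=8): fills=none; bids=[-] asks=[#2:8@99]
After op 3 [order #3] market_sell(qty=4): fills=none; bids=[-] asks=[#2:8@99]
After op 4 [order #4] limit_buy(price=104, qty=8): fills=#4x#2:8@99; bids=[-] asks=[-]
After op 5 cancel(order #2): fills=none; bids=[-] asks=[-]
After op 6 cancel(order #4): fills=none; bids=[-] asks=[-]
After op 7 [order #5] market_buy(qty=2): fills=none; bids=[-] asks=[-]
After op 8 [order #6] limit_buy(price=103, qty=8): fills=none; bids=[#6:8@103] asks=[-]

Answer: 8@99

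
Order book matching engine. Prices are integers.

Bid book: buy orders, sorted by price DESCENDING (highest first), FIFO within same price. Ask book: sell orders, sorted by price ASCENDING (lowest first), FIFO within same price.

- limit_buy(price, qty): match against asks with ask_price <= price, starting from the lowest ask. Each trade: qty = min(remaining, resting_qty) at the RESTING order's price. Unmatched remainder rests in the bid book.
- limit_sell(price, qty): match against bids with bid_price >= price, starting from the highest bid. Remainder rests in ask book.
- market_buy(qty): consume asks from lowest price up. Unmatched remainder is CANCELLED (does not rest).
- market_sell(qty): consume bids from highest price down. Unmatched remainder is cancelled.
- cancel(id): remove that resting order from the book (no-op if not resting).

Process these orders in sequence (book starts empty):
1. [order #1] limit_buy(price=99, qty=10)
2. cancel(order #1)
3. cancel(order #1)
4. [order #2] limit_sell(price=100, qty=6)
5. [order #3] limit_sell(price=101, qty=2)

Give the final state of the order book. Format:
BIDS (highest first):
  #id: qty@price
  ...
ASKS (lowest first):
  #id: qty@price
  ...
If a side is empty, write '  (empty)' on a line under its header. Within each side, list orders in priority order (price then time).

Answer: BIDS (highest first):
  (empty)
ASKS (lowest first):
  #2: 6@100
  #3: 2@101

Derivation:
After op 1 [order #1] limit_buy(price=99, qty=10): fills=none; bids=[#1:10@99] asks=[-]
After op 2 cancel(order #1): fills=none; bids=[-] asks=[-]
After op 3 cancel(order #1): fills=none; bids=[-] asks=[-]
After op 4 [order #2] limit_sell(price=100, qty=6): fills=none; bids=[-] asks=[#2:6@100]
After op 5 [order #3] limit_sell(price=101, qty=2): fills=none; bids=[-] asks=[#2:6@100 #3:2@101]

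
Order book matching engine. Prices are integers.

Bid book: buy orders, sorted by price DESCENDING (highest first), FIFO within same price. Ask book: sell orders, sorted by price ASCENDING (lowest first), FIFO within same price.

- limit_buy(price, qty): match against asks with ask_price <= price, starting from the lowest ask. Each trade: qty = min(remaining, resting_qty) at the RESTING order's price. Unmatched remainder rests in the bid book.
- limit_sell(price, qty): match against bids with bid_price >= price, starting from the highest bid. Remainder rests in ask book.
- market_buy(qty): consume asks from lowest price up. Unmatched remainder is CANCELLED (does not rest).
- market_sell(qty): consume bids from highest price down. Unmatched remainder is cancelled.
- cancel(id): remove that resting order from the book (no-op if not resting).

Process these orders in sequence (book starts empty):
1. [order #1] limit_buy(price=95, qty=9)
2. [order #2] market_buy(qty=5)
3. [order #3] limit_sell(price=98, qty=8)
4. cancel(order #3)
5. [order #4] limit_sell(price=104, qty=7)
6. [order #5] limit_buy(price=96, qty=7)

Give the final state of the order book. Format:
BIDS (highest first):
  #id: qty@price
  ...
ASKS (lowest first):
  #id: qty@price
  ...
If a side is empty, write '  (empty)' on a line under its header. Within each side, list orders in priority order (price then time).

After op 1 [order #1] limit_buy(price=95, qty=9): fills=none; bids=[#1:9@95] asks=[-]
After op 2 [order #2] market_buy(qty=5): fills=none; bids=[#1:9@95] asks=[-]
After op 3 [order #3] limit_sell(price=98, qty=8): fills=none; bids=[#1:9@95] asks=[#3:8@98]
After op 4 cancel(order #3): fills=none; bids=[#1:9@95] asks=[-]
After op 5 [order #4] limit_sell(price=104, qty=7): fills=none; bids=[#1:9@95] asks=[#4:7@104]
After op 6 [order #5] limit_buy(price=96, qty=7): fills=none; bids=[#5:7@96 #1:9@95] asks=[#4:7@104]

Answer: BIDS (highest first):
  #5: 7@96
  #1: 9@95
ASKS (lowest first):
  #4: 7@104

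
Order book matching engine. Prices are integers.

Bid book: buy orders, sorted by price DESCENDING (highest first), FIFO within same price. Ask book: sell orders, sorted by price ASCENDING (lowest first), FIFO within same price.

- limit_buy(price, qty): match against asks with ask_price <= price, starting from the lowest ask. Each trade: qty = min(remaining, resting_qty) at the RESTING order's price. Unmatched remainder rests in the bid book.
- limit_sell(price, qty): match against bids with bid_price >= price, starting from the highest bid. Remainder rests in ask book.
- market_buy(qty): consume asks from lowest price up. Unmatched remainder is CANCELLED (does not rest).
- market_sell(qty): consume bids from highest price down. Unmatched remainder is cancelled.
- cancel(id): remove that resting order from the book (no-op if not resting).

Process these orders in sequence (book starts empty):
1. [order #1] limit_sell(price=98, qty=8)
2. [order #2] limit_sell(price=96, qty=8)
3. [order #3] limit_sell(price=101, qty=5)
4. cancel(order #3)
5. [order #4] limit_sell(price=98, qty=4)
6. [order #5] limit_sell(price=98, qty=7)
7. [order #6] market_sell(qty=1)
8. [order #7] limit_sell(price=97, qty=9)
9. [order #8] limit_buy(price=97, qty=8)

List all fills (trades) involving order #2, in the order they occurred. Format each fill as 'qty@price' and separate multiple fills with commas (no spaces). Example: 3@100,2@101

Answer: 8@96

Derivation:
After op 1 [order #1] limit_sell(price=98, qty=8): fills=none; bids=[-] asks=[#1:8@98]
After op 2 [order #2] limit_sell(price=96, qty=8): fills=none; bids=[-] asks=[#2:8@96 #1:8@98]
After op 3 [order #3] limit_sell(price=101, qty=5): fills=none; bids=[-] asks=[#2:8@96 #1:8@98 #3:5@101]
After op 4 cancel(order #3): fills=none; bids=[-] asks=[#2:8@96 #1:8@98]
After op 5 [order #4] limit_sell(price=98, qty=4): fills=none; bids=[-] asks=[#2:8@96 #1:8@98 #4:4@98]
After op 6 [order #5] limit_sell(price=98, qty=7): fills=none; bids=[-] asks=[#2:8@96 #1:8@98 #4:4@98 #5:7@98]
After op 7 [order #6] market_sell(qty=1): fills=none; bids=[-] asks=[#2:8@96 #1:8@98 #4:4@98 #5:7@98]
After op 8 [order #7] limit_sell(price=97, qty=9): fills=none; bids=[-] asks=[#2:8@96 #7:9@97 #1:8@98 #4:4@98 #5:7@98]
After op 9 [order #8] limit_buy(price=97, qty=8): fills=#8x#2:8@96; bids=[-] asks=[#7:9@97 #1:8@98 #4:4@98 #5:7@98]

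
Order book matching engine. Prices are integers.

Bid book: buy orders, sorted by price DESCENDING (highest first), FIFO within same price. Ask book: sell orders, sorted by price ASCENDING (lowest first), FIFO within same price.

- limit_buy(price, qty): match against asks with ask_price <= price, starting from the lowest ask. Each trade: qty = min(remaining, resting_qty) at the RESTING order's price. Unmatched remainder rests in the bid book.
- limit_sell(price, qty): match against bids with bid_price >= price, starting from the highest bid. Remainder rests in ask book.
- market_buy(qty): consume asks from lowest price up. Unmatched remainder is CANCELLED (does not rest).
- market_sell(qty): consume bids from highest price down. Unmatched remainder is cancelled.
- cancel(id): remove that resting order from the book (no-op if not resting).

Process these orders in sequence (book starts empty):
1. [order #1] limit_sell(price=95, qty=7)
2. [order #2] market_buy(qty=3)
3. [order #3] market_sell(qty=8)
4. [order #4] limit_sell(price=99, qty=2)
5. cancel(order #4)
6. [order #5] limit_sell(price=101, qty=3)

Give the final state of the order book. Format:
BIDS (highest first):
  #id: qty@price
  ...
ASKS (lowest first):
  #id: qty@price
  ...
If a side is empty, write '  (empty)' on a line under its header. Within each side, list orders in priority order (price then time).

Answer: BIDS (highest first):
  (empty)
ASKS (lowest first):
  #1: 4@95
  #5: 3@101

Derivation:
After op 1 [order #1] limit_sell(price=95, qty=7): fills=none; bids=[-] asks=[#1:7@95]
After op 2 [order #2] market_buy(qty=3): fills=#2x#1:3@95; bids=[-] asks=[#1:4@95]
After op 3 [order #3] market_sell(qty=8): fills=none; bids=[-] asks=[#1:4@95]
After op 4 [order #4] limit_sell(price=99, qty=2): fills=none; bids=[-] asks=[#1:4@95 #4:2@99]
After op 5 cancel(order #4): fills=none; bids=[-] asks=[#1:4@95]
After op 6 [order #5] limit_sell(price=101, qty=3): fills=none; bids=[-] asks=[#1:4@95 #5:3@101]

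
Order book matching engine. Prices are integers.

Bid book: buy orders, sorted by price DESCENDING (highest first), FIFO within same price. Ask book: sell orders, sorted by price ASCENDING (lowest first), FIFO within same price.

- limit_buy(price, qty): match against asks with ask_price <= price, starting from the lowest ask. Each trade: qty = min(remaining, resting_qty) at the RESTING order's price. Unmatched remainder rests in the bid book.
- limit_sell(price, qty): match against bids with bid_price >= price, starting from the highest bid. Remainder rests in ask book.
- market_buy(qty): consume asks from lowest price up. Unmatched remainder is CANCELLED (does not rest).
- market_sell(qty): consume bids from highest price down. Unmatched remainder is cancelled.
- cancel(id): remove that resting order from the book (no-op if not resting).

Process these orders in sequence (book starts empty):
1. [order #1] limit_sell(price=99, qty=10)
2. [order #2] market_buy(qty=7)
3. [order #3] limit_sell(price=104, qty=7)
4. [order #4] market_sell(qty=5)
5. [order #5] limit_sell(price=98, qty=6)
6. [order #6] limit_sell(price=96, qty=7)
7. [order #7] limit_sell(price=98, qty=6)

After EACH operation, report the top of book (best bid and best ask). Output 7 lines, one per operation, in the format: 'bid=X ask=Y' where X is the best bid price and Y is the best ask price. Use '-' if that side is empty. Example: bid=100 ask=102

After op 1 [order #1] limit_sell(price=99, qty=10): fills=none; bids=[-] asks=[#1:10@99]
After op 2 [order #2] market_buy(qty=7): fills=#2x#1:7@99; bids=[-] asks=[#1:3@99]
After op 3 [order #3] limit_sell(price=104, qty=7): fills=none; bids=[-] asks=[#1:3@99 #3:7@104]
After op 4 [order #4] market_sell(qty=5): fills=none; bids=[-] asks=[#1:3@99 #3:7@104]
After op 5 [order #5] limit_sell(price=98, qty=6): fills=none; bids=[-] asks=[#5:6@98 #1:3@99 #3:7@104]
After op 6 [order #6] limit_sell(price=96, qty=7): fills=none; bids=[-] asks=[#6:7@96 #5:6@98 #1:3@99 #3:7@104]
After op 7 [order #7] limit_sell(price=98, qty=6): fills=none; bids=[-] asks=[#6:7@96 #5:6@98 #7:6@98 #1:3@99 #3:7@104]

Answer: bid=- ask=99
bid=- ask=99
bid=- ask=99
bid=- ask=99
bid=- ask=98
bid=- ask=96
bid=- ask=96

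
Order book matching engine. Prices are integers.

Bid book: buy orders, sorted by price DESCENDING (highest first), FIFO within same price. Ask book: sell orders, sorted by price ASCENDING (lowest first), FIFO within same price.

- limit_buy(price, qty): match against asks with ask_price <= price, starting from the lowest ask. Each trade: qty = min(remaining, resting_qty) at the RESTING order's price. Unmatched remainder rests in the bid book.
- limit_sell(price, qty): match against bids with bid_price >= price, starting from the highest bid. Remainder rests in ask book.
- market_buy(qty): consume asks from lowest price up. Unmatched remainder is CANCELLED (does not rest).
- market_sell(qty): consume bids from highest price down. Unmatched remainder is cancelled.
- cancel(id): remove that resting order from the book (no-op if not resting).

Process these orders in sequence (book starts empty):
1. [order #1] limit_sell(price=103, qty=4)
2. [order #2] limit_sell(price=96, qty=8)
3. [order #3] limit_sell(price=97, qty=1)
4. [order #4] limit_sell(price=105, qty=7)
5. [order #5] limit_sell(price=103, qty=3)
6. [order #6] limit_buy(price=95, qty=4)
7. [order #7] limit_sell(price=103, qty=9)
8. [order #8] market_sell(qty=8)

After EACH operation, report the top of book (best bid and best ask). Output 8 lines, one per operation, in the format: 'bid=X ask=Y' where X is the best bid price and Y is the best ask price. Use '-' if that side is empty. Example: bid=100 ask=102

Answer: bid=- ask=103
bid=- ask=96
bid=- ask=96
bid=- ask=96
bid=- ask=96
bid=95 ask=96
bid=95 ask=96
bid=- ask=96

Derivation:
After op 1 [order #1] limit_sell(price=103, qty=4): fills=none; bids=[-] asks=[#1:4@103]
After op 2 [order #2] limit_sell(price=96, qty=8): fills=none; bids=[-] asks=[#2:8@96 #1:4@103]
After op 3 [order #3] limit_sell(price=97, qty=1): fills=none; bids=[-] asks=[#2:8@96 #3:1@97 #1:4@103]
After op 4 [order #4] limit_sell(price=105, qty=7): fills=none; bids=[-] asks=[#2:8@96 #3:1@97 #1:4@103 #4:7@105]
After op 5 [order #5] limit_sell(price=103, qty=3): fills=none; bids=[-] asks=[#2:8@96 #3:1@97 #1:4@103 #5:3@103 #4:7@105]
After op 6 [order #6] limit_buy(price=95, qty=4): fills=none; bids=[#6:4@95] asks=[#2:8@96 #3:1@97 #1:4@103 #5:3@103 #4:7@105]
After op 7 [order #7] limit_sell(price=103, qty=9): fills=none; bids=[#6:4@95] asks=[#2:8@96 #3:1@97 #1:4@103 #5:3@103 #7:9@103 #4:7@105]
After op 8 [order #8] market_sell(qty=8): fills=#6x#8:4@95; bids=[-] asks=[#2:8@96 #3:1@97 #1:4@103 #5:3@103 #7:9@103 #4:7@105]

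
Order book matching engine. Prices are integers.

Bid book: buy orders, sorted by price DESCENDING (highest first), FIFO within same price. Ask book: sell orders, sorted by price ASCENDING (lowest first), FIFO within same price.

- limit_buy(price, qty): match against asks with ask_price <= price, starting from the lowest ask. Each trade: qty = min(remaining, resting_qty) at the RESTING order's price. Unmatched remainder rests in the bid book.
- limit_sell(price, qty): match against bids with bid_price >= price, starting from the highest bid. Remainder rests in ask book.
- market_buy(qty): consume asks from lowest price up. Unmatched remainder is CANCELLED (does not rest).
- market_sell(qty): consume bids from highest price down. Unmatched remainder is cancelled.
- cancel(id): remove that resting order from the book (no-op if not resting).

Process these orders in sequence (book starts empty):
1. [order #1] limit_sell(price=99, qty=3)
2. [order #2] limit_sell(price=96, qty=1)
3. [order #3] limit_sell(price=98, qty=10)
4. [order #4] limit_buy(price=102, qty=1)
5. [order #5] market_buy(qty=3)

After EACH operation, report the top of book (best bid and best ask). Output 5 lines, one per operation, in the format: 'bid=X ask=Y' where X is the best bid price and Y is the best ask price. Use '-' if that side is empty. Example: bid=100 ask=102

Answer: bid=- ask=99
bid=- ask=96
bid=- ask=96
bid=- ask=98
bid=- ask=98

Derivation:
After op 1 [order #1] limit_sell(price=99, qty=3): fills=none; bids=[-] asks=[#1:3@99]
After op 2 [order #2] limit_sell(price=96, qty=1): fills=none; bids=[-] asks=[#2:1@96 #1:3@99]
After op 3 [order #3] limit_sell(price=98, qty=10): fills=none; bids=[-] asks=[#2:1@96 #3:10@98 #1:3@99]
After op 4 [order #4] limit_buy(price=102, qty=1): fills=#4x#2:1@96; bids=[-] asks=[#3:10@98 #1:3@99]
After op 5 [order #5] market_buy(qty=3): fills=#5x#3:3@98; bids=[-] asks=[#3:7@98 #1:3@99]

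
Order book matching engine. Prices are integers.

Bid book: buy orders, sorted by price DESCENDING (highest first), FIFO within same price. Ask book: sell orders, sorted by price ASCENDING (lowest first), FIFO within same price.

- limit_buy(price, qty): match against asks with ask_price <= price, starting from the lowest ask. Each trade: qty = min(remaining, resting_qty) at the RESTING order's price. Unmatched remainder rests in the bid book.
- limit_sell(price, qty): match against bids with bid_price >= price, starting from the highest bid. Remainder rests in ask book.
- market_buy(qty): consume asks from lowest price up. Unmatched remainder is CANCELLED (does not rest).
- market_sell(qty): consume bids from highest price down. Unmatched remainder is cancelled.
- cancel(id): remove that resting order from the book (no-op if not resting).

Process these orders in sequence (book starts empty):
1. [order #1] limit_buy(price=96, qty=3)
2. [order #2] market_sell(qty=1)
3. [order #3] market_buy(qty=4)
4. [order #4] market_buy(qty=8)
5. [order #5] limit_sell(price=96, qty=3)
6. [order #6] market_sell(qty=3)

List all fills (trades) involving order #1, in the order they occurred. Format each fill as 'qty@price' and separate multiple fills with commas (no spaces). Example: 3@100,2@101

Answer: 1@96,2@96

Derivation:
After op 1 [order #1] limit_buy(price=96, qty=3): fills=none; bids=[#1:3@96] asks=[-]
After op 2 [order #2] market_sell(qty=1): fills=#1x#2:1@96; bids=[#1:2@96] asks=[-]
After op 3 [order #3] market_buy(qty=4): fills=none; bids=[#1:2@96] asks=[-]
After op 4 [order #4] market_buy(qty=8): fills=none; bids=[#1:2@96] asks=[-]
After op 5 [order #5] limit_sell(price=96, qty=3): fills=#1x#5:2@96; bids=[-] asks=[#5:1@96]
After op 6 [order #6] market_sell(qty=3): fills=none; bids=[-] asks=[#5:1@96]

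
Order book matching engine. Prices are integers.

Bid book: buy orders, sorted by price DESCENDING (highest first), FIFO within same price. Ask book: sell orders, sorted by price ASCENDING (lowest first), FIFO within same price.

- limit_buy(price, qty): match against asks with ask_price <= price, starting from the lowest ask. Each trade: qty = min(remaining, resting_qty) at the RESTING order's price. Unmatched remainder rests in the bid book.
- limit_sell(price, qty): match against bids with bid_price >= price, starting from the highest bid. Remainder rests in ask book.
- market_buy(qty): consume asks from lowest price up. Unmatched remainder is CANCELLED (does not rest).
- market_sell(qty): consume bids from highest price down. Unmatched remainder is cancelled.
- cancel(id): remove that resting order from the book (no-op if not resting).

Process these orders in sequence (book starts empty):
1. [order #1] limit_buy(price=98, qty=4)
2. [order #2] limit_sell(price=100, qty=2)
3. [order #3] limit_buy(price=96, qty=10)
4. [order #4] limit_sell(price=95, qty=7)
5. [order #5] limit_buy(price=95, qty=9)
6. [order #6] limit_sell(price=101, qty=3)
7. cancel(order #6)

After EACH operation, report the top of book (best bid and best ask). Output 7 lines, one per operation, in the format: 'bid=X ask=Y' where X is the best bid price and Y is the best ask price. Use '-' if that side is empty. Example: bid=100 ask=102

After op 1 [order #1] limit_buy(price=98, qty=4): fills=none; bids=[#1:4@98] asks=[-]
After op 2 [order #2] limit_sell(price=100, qty=2): fills=none; bids=[#1:4@98] asks=[#2:2@100]
After op 3 [order #3] limit_buy(price=96, qty=10): fills=none; bids=[#1:4@98 #3:10@96] asks=[#2:2@100]
After op 4 [order #4] limit_sell(price=95, qty=7): fills=#1x#4:4@98 #3x#4:3@96; bids=[#3:7@96] asks=[#2:2@100]
After op 5 [order #5] limit_buy(price=95, qty=9): fills=none; bids=[#3:7@96 #5:9@95] asks=[#2:2@100]
After op 6 [order #6] limit_sell(price=101, qty=3): fills=none; bids=[#3:7@96 #5:9@95] asks=[#2:2@100 #6:3@101]
After op 7 cancel(order #6): fills=none; bids=[#3:7@96 #5:9@95] asks=[#2:2@100]

Answer: bid=98 ask=-
bid=98 ask=100
bid=98 ask=100
bid=96 ask=100
bid=96 ask=100
bid=96 ask=100
bid=96 ask=100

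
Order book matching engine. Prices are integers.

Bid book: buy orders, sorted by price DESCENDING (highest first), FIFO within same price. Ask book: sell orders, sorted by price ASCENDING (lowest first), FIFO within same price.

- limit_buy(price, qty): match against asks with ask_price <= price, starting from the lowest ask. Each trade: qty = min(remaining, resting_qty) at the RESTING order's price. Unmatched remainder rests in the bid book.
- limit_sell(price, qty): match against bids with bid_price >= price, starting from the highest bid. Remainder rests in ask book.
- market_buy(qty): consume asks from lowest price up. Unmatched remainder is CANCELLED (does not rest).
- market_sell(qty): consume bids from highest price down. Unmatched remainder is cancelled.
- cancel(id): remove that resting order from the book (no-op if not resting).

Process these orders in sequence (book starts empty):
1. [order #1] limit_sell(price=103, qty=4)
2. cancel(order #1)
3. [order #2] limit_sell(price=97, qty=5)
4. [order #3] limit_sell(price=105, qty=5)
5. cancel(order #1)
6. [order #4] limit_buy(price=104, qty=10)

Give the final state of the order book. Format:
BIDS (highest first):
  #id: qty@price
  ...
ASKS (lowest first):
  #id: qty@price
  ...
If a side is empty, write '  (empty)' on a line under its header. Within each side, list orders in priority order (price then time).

After op 1 [order #1] limit_sell(price=103, qty=4): fills=none; bids=[-] asks=[#1:4@103]
After op 2 cancel(order #1): fills=none; bids=[-] asks=[-]
After op 3 [order #2] limit_sell(price=97, qty=5): fills=none; bids=[-] asks=[#2:5@97]
After op 4 [order #3] limit_sell(price=105, qty=5): fills=none; bids=[-] asks=[#2:5@97 #3:5@105]
After op 5 cancel(order #1): fills=none; bids=[-] asks=[#2:5@97 #3:5@105]
After op 6 [order #4] limit_buy(price=104, qty=10): fills=#4x#2:5@97; bids=[#4:5@104] asks=[#3:5@105]

Answer: BIDS (highest first):
  #4: 5@104
ASKS (lowest first):
  #3: 5@105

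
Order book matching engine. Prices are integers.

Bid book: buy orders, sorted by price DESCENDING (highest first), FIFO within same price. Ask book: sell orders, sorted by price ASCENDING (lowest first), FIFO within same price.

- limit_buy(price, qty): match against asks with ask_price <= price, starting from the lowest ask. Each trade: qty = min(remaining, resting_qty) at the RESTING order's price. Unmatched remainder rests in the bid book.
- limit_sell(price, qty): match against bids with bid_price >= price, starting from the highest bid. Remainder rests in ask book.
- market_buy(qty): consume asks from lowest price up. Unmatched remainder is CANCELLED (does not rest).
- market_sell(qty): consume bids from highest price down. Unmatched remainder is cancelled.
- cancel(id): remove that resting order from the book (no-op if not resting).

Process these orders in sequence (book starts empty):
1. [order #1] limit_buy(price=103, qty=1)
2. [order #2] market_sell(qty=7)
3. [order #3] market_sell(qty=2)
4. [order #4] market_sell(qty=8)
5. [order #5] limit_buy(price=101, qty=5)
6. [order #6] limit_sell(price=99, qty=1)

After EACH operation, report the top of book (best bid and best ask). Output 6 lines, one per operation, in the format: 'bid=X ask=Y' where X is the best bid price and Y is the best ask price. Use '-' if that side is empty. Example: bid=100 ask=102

Answer: bid=103 ask=-
bid=- ask=-
bid=- ask=-
bid=- ask=-
bid=101 ask=-
bid=101 ask=-

Derivation:
After op 1 [order #1] limit_buy(price=103, qty=1): fills=none; bids=[#1:1@103] asks=[-]
After op 2 [order #2] market_sell(qty=7): fills=#1x#2:1@103; bids=[-] asks=[-]
After op 3 [order #3] market_sell(qty=2): fills=none; bids=[-] asks=[-]
After op 4 [order #4] market_sell(qty=8): fills=none; bids=[-] asks=[-]
After op 5 [order #5] limit_buy(price=101, qty=5): fills=none; bids=[#5:5@101] asks=[-]
After op 6 [order #6] limit_sell(price=99, qty=1): fills=#5x#6:1@101; bids=[#5:4@101] asks=[-]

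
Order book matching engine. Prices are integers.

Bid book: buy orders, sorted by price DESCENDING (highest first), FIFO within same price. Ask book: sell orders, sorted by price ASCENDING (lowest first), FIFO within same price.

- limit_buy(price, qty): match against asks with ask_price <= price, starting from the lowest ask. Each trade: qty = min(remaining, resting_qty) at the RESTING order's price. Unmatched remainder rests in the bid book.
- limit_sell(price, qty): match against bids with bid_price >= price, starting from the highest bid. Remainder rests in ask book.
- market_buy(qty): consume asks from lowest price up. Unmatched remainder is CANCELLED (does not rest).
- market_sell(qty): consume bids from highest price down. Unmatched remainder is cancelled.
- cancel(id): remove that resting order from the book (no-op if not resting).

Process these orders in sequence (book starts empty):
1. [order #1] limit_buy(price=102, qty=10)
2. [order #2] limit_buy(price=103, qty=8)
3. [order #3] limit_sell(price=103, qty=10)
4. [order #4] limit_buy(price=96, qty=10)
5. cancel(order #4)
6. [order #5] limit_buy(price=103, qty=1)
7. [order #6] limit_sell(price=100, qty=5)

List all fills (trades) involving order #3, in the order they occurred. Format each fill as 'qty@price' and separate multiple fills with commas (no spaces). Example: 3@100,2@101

After op 1 [order #1] limit_buy(price=102, qty=10): fills=none; bids=[#1:10@102] asks=[-]
After op 2 [order #2] limit_buy(price=103, qty=8): fills=none; bids=[#2:8@103 #1:10@102] asks=[-]
After op 3 [order #3] limit_sell(price=103, qty=10): fills=#2x#3:8@103; bids=[#1:10@102] asks=[#3:2@103]
After op 4 [order #4] limit_buy(price=96, qty=10): fills=none; bids=[#1:10@102 #4:10@96] asks=[#3:2@103]
After op 5 cancel(order #4): fills=none; bids=[#1:10@102] asks=[#3:2@103]
After op 6 [order #5] limit_buy(price=103, qty=1): fills=#5x#3:1@103; bids=[#1:10@102] asks=[#3:1@103]
After op 7 [order #6] limit_sell(price=100, qty=5): fills=#1x#6:5@102; bids=[#1:5@102] asks=[#3:1@103]

Answer: 8@103,1@103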